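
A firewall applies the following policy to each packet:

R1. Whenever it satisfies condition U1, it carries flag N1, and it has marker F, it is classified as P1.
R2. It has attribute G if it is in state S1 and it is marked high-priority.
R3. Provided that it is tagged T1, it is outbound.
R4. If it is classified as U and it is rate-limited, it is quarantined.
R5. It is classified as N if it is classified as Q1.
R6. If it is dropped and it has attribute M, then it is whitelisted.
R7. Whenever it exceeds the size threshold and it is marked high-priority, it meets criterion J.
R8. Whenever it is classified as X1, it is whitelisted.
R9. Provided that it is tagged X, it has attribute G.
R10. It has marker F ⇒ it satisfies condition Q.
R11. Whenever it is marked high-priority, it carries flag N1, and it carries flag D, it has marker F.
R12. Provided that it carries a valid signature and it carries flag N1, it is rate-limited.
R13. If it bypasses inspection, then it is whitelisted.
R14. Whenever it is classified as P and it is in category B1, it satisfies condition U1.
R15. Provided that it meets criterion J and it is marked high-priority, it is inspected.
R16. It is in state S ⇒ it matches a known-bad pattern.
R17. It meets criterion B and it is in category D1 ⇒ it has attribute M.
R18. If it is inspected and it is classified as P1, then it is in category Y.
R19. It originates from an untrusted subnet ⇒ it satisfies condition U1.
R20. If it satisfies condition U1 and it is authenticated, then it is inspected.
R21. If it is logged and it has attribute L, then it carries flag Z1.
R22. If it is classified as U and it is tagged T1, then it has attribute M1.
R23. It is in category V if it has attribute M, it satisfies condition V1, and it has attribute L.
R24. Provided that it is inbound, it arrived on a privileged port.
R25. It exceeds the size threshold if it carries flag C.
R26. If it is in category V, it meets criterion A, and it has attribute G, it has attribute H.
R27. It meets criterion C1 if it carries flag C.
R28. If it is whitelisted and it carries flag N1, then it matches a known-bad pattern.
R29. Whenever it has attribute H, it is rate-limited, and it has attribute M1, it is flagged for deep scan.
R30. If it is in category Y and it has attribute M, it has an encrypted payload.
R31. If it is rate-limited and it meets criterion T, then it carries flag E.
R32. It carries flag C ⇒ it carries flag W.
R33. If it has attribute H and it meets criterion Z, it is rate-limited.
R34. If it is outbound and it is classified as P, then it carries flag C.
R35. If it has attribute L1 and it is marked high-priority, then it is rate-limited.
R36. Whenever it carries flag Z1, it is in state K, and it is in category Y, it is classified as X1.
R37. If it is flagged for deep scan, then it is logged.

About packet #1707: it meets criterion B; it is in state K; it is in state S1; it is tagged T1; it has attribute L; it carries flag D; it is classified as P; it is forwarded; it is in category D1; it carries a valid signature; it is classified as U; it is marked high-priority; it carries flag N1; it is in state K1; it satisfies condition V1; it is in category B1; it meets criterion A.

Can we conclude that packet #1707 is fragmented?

Forward chaining from the given facts derives: has attribute G, is outbound, has marker F, is rate-limited, satisfies condition U1, has attribute M, has attribute M1, is in category V, has attribute H, is flagged for deep scan, carries flag C, is logged, is classified as P1, is quarantined, satisfies condition Q, carries flag Z1, exceeds the size threshold, meets criterion C1, carries flag W, meets criterion J, is inspected, is in category Y, has an encrypted payload, is classified as X1, is whitelisted, matches a known-bad pattern.
No rule has "it is fragmented" as its conclusion, and it is not among the given facts.

No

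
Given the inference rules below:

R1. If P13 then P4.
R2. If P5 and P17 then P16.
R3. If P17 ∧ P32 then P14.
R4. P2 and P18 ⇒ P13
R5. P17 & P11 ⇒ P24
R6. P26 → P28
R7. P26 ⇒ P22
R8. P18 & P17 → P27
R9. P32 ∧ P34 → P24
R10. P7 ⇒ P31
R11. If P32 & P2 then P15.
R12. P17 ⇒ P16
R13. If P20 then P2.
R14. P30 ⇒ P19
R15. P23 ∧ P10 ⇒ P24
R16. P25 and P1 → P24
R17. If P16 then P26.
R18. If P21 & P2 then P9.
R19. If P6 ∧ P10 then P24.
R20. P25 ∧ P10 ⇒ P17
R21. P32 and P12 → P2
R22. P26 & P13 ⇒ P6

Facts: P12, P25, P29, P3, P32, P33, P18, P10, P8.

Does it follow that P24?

Yes

P17  (by R20: P25, P10)
P2  (by R21: P32, P12)
P13  (by R4: P2, P18)
P16  (by R12: P17)
P26  (by R17: P16)
P6  (by R22: P26, P13)
P24  (by R19: P6, P10)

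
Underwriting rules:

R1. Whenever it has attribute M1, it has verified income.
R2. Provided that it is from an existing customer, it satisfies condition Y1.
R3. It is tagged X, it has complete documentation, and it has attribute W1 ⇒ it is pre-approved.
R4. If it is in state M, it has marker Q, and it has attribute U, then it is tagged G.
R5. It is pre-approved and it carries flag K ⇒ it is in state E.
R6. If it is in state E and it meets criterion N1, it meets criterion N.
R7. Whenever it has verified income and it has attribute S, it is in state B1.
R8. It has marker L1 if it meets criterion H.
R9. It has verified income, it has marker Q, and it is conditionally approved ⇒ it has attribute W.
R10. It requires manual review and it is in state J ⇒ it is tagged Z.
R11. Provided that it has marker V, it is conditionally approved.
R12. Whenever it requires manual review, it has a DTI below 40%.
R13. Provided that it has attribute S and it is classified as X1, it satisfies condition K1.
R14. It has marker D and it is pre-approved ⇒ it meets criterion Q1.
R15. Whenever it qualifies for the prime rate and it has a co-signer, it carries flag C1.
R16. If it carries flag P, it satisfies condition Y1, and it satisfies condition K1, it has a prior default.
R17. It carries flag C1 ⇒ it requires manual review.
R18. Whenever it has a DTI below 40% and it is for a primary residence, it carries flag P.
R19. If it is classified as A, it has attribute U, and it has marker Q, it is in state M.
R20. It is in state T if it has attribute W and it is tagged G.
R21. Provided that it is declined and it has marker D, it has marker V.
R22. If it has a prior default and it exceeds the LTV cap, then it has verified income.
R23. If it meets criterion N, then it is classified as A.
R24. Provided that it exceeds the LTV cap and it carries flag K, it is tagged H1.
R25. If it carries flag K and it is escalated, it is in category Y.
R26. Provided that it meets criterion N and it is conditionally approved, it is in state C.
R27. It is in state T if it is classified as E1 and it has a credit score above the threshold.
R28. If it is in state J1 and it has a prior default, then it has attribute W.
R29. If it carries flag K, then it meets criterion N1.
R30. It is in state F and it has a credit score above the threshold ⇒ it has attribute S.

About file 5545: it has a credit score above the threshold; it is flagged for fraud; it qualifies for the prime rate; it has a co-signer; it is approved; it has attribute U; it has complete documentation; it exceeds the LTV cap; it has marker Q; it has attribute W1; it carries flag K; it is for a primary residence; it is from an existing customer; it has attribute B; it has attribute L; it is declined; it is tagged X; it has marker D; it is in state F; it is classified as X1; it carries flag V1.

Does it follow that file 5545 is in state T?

Yes

By R2 (it is from an existing customer): it satisfies condition Y1.
By R3 (it is tagged X, it has complete documentation, it has attribute W1): it is pre-approved.
By R5 (it is pre-approved, it carries flag K): it is in state E.
By R15 (it qualifies for the prime rate, it has a co-signer): it carries flag C1.
By R17 (it carries flag C1): it requires manual review.
By R21 (it is declined, it has marker D): it has marker V.
By R29 (it carries flag K): it meets criterion N1.
By R30 (it is in state F, it has a credit score above the threshold): it has attribute S.
By R6 (it is in state E, it meets criterion N1): it meets criterion N.
By R11 (it has marker V): it is conditionally approved.
By R12 (it requires manual review): it has a DTI below 40%.
By R13 (it has attribute S, it is classified as X1): it satisfies condition K1.
By R18 (it has a DTI below 40%, it is for a primary residence): it carries flag P.
By R23 (it meets criterion N): it is classified as A.
By R16 (it carries flag P, it satisfies condition Y1, it satisfies condition K1): it has a prior default.
By R19 (it is classified as A, it has attribute U, it has marker Q): it is in state M.
By R22 (it has a prior default, it exceeds the LTV cap): it has verified income.
By R4 (it is in state M, it has marker Q, it has attribute U): it is tagged G.
By R9 (it has verified income, it has marker Q, it is conditionally approved): it has attribute W.
By R20 (it has attribute W, it is tagged G): it is in state T.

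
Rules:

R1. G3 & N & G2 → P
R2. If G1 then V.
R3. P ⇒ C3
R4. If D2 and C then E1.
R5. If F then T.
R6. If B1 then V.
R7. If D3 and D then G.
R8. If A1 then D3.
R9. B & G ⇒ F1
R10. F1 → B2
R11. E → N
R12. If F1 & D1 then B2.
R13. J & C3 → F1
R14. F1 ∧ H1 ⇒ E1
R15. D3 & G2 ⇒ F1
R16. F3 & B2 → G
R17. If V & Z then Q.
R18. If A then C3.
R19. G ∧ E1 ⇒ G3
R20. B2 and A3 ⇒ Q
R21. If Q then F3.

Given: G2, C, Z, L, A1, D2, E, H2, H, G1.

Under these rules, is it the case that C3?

Yes

V  (by R2: G1)
E1  (by R4: D2, C)
D3  (by R8: A1)
N  (by R11: E)
F1  (by R15: D3, G2)
Q  (by R17: V, Z)
F3  (by R21: Q)
B2  (by R10: F1)
G  (by R16: F3, B2)
G3  (by R19: G, E1)
P  (by R1: G3, N, G2)
C3  (by R3: P)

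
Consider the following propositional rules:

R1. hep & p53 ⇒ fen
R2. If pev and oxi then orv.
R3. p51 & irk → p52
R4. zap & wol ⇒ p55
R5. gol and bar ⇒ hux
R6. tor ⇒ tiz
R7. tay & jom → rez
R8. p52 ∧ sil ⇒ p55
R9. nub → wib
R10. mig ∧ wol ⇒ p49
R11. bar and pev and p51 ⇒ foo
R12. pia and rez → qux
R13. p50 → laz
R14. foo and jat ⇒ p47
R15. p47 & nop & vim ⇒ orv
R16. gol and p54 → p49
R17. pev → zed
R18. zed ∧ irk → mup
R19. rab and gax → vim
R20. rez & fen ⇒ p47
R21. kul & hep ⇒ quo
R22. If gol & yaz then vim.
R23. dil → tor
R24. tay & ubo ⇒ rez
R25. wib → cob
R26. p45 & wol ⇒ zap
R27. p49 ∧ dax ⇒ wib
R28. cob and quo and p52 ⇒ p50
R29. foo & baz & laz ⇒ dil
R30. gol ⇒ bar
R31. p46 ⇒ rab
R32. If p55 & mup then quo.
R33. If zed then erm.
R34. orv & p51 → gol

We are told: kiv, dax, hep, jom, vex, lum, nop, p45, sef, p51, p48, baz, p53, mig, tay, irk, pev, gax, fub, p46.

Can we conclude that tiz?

Forward chaining from the given facts derives: fen, p52, rez, zed, mup, p47, rab, erm, vim, orv, gol, bar, hux, foo.
The only rule concluding tiz is R6, which needs tor; that is never established.

No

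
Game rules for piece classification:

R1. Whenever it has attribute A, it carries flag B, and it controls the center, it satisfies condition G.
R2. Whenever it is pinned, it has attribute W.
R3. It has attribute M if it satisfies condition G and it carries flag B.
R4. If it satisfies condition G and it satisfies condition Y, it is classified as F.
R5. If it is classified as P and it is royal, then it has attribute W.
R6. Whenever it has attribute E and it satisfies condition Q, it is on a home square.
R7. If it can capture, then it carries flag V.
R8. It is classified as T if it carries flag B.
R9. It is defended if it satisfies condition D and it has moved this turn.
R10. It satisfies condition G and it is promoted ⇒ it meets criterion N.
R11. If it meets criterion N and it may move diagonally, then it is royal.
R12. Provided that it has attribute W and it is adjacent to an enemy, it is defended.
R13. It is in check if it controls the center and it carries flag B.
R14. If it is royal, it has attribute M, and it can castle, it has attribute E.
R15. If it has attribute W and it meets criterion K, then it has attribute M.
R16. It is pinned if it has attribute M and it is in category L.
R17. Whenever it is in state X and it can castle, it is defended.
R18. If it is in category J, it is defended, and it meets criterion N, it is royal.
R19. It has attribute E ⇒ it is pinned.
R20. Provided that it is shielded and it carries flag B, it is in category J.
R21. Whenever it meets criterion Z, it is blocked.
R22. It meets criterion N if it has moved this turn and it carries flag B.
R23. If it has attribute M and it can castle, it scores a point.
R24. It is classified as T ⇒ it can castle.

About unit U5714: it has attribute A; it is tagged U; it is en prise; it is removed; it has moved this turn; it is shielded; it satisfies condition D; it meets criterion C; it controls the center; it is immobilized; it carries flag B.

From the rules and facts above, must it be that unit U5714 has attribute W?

Yes

By R1 (it has attribute A, it carries flag B, it controls the center): it satisfies condition G.
By R3 (it satisfies condition G, it carries flag B): it has attribute M.
By R8 (it carries flag B): it is classified as T.
By R9 (it satisfies condition D, it has moved this turn): it is defended.
By R20 (it is shielded, it carries flag B): it is in category J.
By R22 (it has moved this turn, it carries flag B): it meets criterion N.
By R24 (it is classified as T): it can castle.
By R18 (it is in category J, it is defended, it meets criterion N): it is royal.
By R14 (it is royal, it has attribute M, it can castle): it has attribute E.
By R19 (it has attribute E): it is pinned.
By R2 (it is pinned): it has attribute W.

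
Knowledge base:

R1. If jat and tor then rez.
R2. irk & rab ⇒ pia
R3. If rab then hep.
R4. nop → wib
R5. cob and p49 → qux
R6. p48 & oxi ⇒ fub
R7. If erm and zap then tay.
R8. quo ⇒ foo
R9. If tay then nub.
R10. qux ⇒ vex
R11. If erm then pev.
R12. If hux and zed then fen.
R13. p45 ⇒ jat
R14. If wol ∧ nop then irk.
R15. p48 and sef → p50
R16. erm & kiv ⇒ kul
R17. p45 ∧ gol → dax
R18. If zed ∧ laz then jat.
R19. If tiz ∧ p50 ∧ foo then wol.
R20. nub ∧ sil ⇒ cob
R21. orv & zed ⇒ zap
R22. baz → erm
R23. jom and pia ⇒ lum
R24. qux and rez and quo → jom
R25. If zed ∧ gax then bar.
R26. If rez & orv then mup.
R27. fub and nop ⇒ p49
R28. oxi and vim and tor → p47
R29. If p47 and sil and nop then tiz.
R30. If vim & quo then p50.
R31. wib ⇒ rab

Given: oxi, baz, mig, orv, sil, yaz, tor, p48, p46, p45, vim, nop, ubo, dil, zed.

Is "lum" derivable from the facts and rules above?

Forward chaining from the given facts derives: wib, fub, jat, zap, erm, p49, p47, tiz, rab, rez, hep, tay, nub, pev, cob, mup, qux, vex.
The only rule concluding lum is R23, which needs jom; that is never established.

No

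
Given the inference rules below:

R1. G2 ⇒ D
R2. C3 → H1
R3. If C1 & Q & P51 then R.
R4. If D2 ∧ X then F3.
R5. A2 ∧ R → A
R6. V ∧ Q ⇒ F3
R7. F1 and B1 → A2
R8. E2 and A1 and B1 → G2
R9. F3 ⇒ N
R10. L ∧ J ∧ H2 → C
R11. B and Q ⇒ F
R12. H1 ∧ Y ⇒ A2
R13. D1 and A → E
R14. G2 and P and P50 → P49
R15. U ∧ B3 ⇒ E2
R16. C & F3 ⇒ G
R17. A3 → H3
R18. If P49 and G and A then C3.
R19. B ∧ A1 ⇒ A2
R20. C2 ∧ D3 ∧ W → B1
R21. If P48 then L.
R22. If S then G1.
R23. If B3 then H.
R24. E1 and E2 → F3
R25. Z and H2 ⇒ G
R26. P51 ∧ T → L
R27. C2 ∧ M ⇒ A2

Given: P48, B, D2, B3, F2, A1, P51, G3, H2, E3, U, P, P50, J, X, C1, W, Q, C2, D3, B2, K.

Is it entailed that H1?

Yes

R  (by R3: C1, Q, P51)
F3  (by R4: D2, X)
E2  (by R15: U, B3)
A2  (by R19: B, A1)
B1  (by R20: C2, D3, W)
L  (by R21: P48)
A  (by R5: A2, R)
G2  (by R8: E2, A1, B1)
C  (by R10: L, J, H2)
P49  (by R14: G2, P, P50)
G  (by R16: C, F3)
C3  (by R18: P49, G, A)
H1  (by R2: C3)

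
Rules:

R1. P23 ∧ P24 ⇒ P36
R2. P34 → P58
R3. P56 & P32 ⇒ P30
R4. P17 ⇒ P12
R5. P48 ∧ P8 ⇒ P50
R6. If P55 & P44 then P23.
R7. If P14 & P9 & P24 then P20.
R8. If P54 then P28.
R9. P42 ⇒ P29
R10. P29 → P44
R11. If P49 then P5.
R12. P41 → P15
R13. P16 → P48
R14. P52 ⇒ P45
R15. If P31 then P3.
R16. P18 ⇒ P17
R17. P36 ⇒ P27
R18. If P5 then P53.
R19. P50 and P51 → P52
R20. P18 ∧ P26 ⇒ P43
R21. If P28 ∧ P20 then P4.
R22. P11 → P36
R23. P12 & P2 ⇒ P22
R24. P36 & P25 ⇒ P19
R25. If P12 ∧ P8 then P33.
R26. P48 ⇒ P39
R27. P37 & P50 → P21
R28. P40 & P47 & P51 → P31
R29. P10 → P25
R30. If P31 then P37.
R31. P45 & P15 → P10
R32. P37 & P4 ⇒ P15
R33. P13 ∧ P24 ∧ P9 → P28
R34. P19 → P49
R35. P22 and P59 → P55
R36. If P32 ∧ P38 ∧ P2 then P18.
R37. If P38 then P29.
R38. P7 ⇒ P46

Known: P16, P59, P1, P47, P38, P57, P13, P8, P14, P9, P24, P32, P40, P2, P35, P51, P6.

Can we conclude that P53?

Yes

P20  (by R7: P14, P9, P24)
P48  (by R13: P16)
P31  (by R28: P40, P47, P51)
P37  (by R30: P31)
P28  (by R33: P13, P24, P9)
P18  (by R36: P32, P38, P2)
P29  (by R37: P38)
P50  (by R5: P48, P8)
P44  (by R10: P29)
P17  (by R16: P18)
P52  (by R19: P50, P51)
P4  (by R21: P28, P20)
P15  (by R32: P37, P4)
P12  (by R4: P17)
P45  (by R14: P52)
P22  (by R23: P12, P2)
P10  (by R31: P45, P15)
P55  (by R35: P22, P59)
P23  (by R6: P55, P44)
P25  (by R29: P10)
P36  (by R1: P23, P24)
P19  (by R24: P36, P25)
P49  (by R34: P19)
P5  (by R11: P49)
P53  (by R18: P5)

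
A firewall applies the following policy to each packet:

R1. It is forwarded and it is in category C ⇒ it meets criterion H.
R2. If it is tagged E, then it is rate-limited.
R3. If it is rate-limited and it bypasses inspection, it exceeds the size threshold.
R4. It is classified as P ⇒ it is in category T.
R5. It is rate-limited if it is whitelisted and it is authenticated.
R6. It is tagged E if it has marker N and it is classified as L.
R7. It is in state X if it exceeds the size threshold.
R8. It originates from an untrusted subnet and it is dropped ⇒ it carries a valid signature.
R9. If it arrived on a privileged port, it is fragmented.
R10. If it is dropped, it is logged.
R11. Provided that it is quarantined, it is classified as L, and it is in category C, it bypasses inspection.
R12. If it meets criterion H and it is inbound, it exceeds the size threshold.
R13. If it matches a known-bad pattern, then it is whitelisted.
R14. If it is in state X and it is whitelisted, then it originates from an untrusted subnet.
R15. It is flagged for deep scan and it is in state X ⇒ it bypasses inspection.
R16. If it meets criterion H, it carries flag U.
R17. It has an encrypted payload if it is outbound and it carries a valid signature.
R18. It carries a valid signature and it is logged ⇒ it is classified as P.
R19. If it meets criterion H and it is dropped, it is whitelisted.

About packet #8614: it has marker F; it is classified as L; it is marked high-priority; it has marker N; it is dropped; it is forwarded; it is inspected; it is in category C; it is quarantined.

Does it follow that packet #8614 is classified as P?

By R1 (it is forwarded, it is in category C): it meets criterion H.
By R6 (it has marker N, it is classified as L): it is tagged E.
By R10 (it is dropped): it is logged.
By R11 (it is quarantined, it is classified as L, it is in category C): it bypasses inspection.
By R19 (it meets criterion H, it is dropped): it is whitelisted.
By R2 (it is tagged E): it is rate-limited.
By R3 (it is rate-limited, it bypasses inspection): it exceeds the size threshold.
By R7 (it exceeds the size threshold): it is in state X.
By R14 (it is in state X, it is whitelisted): it originates from an untrusted subnet.
By R8 (it originates from an untrusted subnet, it is dropped): it carries a valid signature.
By R18 (it carries a valid signature, it is logged): it is classified as P.

Yes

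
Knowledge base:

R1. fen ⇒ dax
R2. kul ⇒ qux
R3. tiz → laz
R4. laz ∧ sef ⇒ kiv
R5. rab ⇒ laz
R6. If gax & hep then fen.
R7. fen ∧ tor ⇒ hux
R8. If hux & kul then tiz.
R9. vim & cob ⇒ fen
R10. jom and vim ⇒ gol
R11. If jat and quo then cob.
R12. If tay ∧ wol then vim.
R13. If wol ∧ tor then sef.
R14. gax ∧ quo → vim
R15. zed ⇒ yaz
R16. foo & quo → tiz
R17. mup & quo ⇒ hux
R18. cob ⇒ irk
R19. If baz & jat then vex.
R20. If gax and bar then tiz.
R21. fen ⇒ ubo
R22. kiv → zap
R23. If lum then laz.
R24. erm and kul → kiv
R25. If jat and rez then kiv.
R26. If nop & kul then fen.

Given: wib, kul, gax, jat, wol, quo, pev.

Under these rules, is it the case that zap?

No

Forward chaining from the given facts derives: qux, cob, vim, irk, fen, ubo, dax.
The only rule concluding zap is R22, which needs kiv; that is never established.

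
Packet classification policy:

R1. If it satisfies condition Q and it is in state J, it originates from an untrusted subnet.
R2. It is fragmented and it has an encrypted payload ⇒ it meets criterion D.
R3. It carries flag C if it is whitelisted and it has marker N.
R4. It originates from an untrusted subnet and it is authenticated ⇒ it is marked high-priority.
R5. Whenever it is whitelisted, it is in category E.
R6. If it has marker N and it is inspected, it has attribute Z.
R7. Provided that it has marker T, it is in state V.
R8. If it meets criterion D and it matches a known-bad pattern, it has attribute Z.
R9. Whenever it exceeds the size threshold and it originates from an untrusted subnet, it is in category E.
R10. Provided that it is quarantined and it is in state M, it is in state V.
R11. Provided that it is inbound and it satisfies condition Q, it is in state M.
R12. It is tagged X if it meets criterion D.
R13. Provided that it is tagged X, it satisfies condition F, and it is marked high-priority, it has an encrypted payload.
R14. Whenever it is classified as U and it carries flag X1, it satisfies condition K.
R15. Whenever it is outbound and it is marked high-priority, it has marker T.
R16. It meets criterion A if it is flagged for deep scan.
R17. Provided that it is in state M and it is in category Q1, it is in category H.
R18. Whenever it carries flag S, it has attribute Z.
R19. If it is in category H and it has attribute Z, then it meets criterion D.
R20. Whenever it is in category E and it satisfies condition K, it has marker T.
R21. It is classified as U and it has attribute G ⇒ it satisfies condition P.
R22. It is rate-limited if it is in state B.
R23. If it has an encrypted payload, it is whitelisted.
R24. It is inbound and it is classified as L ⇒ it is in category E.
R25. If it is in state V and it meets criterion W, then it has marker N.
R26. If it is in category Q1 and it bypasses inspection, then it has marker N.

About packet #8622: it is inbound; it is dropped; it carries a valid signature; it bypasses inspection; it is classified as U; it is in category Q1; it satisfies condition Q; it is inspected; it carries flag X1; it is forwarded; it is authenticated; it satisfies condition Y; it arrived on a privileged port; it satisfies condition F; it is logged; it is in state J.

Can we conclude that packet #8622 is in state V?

By R1 (it satisfies condition Q, it is in state J): it originates from an untrusted subnet.
By R4 (it originates from an untrusted subnet, it is authenticated): it is marked high-priority.
By R11 (it is inbound, it satisfies condition Q): it is in state M.
By R14 (it is classified as U, it carries flag X1): it satisfies condition K.
By R17 (it is in state M, it is in category Q1): it is in category H.
By R26 (it is in category Q1, it bypasses inspection): it has marker N.
By R6 (it has marker N, it is inspected): it has attribute Z.
By R19 (it is in category H, it has attribute Z): it meets criterion D.
By R12 (it meets criterion D): it is tagged X.
By R13 (it is tagged X, it satisfies condition F, it is marked high-priority): it has an encrypted payload.
By R23 (it has an encrypted payload): it is whitelisted.
By R5 (it is whitelisted): it is in category E.
By R20 (it is in category E, it satisfies condition K): it has marker T.
By R7 (it has marker T): it is in state V.

Yes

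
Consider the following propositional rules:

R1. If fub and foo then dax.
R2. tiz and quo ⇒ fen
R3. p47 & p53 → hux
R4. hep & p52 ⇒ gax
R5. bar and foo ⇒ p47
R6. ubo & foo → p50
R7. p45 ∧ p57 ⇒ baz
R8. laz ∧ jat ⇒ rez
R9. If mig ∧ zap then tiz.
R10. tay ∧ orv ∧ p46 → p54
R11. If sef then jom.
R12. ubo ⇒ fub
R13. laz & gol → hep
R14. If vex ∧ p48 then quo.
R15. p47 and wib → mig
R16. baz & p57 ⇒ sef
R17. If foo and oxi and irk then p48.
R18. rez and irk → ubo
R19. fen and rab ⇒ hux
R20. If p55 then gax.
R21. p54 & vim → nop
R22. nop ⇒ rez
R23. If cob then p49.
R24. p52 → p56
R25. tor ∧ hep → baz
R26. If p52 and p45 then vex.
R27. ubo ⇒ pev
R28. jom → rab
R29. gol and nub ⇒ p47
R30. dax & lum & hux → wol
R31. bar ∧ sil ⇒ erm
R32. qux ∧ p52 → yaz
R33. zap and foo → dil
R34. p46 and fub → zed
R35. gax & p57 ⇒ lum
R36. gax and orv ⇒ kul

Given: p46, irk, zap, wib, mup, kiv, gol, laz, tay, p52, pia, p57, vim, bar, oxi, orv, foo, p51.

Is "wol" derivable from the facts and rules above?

Forward chaining from the given facts derives: p47, p54, hep, mig, p48, nop, rez, p56, dil, gax, tiz, ubo, pev, lum, kul, p50, fub, zed, dax.
The only rule concluding wol is R30, which needs hux; that is never established.

No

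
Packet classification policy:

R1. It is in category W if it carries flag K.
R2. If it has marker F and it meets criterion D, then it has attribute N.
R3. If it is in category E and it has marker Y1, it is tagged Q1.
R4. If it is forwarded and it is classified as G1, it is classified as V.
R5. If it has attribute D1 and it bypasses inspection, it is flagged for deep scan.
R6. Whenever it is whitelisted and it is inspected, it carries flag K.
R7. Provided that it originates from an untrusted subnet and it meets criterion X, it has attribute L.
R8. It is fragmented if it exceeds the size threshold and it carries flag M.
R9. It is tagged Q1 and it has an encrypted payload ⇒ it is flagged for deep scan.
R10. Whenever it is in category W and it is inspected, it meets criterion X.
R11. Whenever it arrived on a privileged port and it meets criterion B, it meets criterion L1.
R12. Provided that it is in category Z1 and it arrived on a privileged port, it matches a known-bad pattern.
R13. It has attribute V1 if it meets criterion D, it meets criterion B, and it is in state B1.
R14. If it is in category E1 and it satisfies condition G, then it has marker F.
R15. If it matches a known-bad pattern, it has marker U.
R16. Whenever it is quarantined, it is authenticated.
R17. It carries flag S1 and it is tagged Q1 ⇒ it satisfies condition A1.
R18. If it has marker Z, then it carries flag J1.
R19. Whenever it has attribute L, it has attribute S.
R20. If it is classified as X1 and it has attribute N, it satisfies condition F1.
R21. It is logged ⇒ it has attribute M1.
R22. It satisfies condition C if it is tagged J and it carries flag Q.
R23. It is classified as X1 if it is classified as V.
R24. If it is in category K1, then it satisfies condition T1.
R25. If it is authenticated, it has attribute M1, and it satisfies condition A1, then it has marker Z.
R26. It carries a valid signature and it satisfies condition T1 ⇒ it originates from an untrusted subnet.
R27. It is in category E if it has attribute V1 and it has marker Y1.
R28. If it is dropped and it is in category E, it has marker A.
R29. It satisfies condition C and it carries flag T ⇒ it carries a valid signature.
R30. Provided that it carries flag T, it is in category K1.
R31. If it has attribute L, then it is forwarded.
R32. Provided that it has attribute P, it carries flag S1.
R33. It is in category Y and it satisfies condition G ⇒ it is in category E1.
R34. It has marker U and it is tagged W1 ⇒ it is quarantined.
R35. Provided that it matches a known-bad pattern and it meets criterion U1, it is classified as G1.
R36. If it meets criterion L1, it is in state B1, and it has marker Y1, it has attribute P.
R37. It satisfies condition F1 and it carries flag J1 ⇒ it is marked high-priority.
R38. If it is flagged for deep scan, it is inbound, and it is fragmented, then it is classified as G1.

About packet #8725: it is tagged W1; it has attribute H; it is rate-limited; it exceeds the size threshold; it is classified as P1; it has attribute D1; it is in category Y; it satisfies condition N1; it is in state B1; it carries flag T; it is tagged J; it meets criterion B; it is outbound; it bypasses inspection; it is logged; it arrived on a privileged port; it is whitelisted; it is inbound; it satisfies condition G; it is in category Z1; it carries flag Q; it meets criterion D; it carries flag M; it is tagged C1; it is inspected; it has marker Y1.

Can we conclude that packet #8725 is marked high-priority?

By R5 (it has attribute D1, it bypasses inspection): it is flagged for deep scan.
By R6 (it is whitelisted, it is inspected): it carries flag K.
By R8 (it exceeds the size threshold, it carries flag M): it is fragmented.
By R11 (it arrived on a privileged port, it meets criterion B): it meets criterion L1.
By R12 (it is in category Z1, it arrived on a privileged port): it matches a known-bad pattern.
By R13 (it meets criterion D, it meets criterion B, it is in state B1): it has attribute V1.
By R15 (it matches a known-bad pattern): it has marker U.
By R21 (it is logged): it has attribute M1.
By R22 (it is tagged J, it carries flag Q): it satisfies condition C.
By R27 (it has attribute V1, it has marker Y1): it is in category E.
By R29 (it satisfies condition C, it carries flag T): it carries a valid signature.
By R30 (it carries flag T): it is in category K1.
By R33 (it is in category Y, it satisfies condition G): it is in category E1.
By R34 (it has marker U, it is tagged W1): it is quarantined.
By R36 (it meets criterion L1, it is in state B1, it has marker Y1): it has attribute P.
By R38 (it is flagged for deep scan, it is inbound, it is fragmented): it is classified as G1.
By R1 (it carries flag K): it is in category W.
By R3 (it is in category E, it has marker Y1): it is tagged Q1.
By R10 (it is in category W, it is inspected): it meets criterion X.
By R14 (it is in category E1, it satisfies condition G): it has marker F.
By R16 (it is quarantined): it is authenticated.
By R24 (it is in category K1): it satisfies condition T1.
By R26 (it carries a valid signature, it satisfies condition T1): it originates from an untrusted subnet.
By R32 (it has attribute P): it carries flag S1.
By R2 (it has marker F, it meets criterion D): it has attribute N.
By R7 (it originates from an untrusted subnet, it meets criterion X): it has attribute L.
By R17 (it carries flag S1, it is tagged Q1): it satisfies condition A1.
By R25 (it is authenticated, it has attribute M1, it satisfies condition A1): it has marker Z.
By R31 (it has attribute L): it is forwarded.
By R4 (it is forwarded, it is classified as G1): it is classified as V.
By R18 (it has marker Z): it carries flag J1.
By R23 (it is classified as V): it is classified as X1.
By R20 (it is classified as X1, it has attribute N): it satisfies condition F1.
By R37 (it satisfies condition F1, it carries flag J1): it is marked high-priority.

Yes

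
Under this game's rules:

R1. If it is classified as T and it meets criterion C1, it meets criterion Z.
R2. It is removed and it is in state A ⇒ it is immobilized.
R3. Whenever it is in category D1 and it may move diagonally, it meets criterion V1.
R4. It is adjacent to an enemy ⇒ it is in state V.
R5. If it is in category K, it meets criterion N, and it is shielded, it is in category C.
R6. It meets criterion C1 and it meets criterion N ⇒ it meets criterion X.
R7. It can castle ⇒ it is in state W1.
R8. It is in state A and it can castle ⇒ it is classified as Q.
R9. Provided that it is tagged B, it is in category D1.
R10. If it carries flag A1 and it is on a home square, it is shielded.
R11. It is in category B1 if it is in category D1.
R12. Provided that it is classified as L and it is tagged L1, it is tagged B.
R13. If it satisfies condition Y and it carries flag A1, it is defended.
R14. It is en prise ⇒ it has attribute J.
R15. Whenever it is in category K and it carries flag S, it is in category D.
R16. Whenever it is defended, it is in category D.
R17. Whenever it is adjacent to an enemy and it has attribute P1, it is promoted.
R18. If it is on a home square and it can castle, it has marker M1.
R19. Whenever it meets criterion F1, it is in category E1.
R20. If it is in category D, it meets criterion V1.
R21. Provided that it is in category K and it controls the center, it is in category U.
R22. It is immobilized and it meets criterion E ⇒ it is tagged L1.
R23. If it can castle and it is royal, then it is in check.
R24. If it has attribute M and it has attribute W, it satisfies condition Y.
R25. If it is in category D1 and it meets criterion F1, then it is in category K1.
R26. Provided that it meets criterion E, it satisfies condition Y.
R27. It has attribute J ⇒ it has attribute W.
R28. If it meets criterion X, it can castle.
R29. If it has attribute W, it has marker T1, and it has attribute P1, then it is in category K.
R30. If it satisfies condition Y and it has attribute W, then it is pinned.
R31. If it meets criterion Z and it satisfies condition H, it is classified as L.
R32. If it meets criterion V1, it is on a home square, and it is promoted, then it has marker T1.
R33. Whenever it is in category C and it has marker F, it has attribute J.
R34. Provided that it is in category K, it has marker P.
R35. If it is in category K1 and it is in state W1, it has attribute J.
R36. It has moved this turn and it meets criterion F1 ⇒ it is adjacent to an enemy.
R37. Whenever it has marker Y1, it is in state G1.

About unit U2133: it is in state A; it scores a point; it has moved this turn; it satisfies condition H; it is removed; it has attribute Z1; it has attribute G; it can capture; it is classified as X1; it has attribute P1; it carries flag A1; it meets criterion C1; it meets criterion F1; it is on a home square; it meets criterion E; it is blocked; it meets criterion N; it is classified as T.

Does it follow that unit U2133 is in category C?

By R1 (it is classified as T, it meets criterion C1): it meets criterion Z.
By R2 (it is removed, it is in state A): it is immobilized.
By R6 (it meets criterion C1, it meets criterion N): it meets criterion X.
By R10 (it carries flag A1, it is on a home square): it is shielded.
By R22 (it is immobilized, it meets criterion E): it is tagged L1.
By R26 (it meets criterion E): it satisfies condition Y.
By R28 (it meets criterion X): it can castle.
By R31 (it meets criterion Z, it satisfies condition H): it is classified as L.
By R36 (it has moved this turn, it meets criterion F1): it is adjacent to an enemy.
By R7 (it can castle): it is in state W1.
By R12 (it is classified as L, it is tagged L1): it is tagged B.
By R13 (it satisfies condition Y, it carries flag A1): it is defended.
By R16 (it is defended): it is in category D.
By R17 (it is adjacent to an enemy, it has attribute P1): it is promoted.
By R20 (it is in category D): it meets criterion V1.
By R32 (it meets criterion V1, it is on a home square, it is promoted): it has marker T1.
By R9 (it is tagged B): it is in category D1.
By R25 (it is in category D1, it meets criterion F1): it is in category K1.
By R35 (it is in category K1, it is in state W1): it has attribute J.
By R27 (it has attribute J): it has attribute W.
By R29 (it has attribute W, it has marker T1, it has attribute P1): it is in category K.
By R5 (it is in category K, it meets criterion N, it is shielded): it is in category C.

Yes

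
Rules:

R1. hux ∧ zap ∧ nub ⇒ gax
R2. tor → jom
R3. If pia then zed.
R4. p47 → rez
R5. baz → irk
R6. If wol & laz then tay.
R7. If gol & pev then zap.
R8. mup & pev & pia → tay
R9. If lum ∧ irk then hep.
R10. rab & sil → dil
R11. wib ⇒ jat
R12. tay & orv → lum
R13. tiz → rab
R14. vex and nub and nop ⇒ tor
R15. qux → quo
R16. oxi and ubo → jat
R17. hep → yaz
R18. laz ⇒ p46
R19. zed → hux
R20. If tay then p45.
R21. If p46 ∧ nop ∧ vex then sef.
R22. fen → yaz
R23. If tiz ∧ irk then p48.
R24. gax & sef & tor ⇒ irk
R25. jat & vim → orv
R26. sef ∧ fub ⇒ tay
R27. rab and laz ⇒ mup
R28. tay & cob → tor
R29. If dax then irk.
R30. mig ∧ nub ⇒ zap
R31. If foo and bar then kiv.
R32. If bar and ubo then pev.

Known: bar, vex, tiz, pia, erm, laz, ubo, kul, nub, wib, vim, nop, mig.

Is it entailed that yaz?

Yes

zed  (by R3: pia)
jat  (by R11: wib)
rab  (by R13: tiz)
tor  (by R14: vex, nub, nop)
p46  (by R18: laz)
hux  (by R19: zed)
sef  (by R21: p46, nop, vex)
orv  (by R25: jat, vim)
mup  (by R27: rab, laz)
zap  (by R30: mig, nub)
pev  (by R32: bar, ubo)
gax  (by R1: hux, zap, nub)
tay  (by R8: mup, pev, pia)
lum  (by R12: tay, orv)
irk  (by R24: gax, sef, tor)
hep  (by R9: lum, irk)
yaz  (by R17: hep)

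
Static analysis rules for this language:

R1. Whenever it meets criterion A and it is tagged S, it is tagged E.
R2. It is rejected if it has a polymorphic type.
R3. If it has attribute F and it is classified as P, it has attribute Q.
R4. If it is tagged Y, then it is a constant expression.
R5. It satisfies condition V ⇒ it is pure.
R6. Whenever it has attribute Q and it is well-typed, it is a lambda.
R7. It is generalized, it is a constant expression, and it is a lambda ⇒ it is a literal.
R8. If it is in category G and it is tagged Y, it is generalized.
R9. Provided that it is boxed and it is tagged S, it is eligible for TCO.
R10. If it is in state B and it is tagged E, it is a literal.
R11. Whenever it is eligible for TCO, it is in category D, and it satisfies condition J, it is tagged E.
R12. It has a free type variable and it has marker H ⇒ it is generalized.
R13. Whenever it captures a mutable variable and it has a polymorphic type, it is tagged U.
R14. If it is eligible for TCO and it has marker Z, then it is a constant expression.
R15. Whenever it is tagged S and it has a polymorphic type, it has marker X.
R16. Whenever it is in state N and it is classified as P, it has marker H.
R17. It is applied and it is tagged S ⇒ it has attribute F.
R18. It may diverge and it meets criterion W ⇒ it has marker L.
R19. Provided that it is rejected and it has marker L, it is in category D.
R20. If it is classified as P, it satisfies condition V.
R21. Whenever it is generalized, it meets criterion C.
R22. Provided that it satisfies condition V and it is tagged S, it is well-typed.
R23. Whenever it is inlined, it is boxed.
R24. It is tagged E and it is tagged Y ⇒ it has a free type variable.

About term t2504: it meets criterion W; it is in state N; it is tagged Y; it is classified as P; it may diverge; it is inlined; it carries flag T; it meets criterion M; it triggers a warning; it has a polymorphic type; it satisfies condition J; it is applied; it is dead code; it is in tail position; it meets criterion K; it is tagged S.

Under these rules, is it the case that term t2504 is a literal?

Yes

By R2 (it has a polymorphic type): it is rejected.
By R4 (it is tagged Y): it is a constant expression.
By R16 (it is in state N, it is classified as P): it has marker H.
By R17 (it is applied, it is tagged S): it has attribute F.
By R18 (it may diverge, it meets criterion W): it has marker L.
By R19 (it is rejected, it has marker L): it is in category D.
By R20 (it is classified as P): it satisfies condition V.
By R22 (it satisfies condition V, it is tagged S): it is well-typed.
By R23 (it is inlined): it is boxed.
By R3 (it has attribute F, it is classified as P): it has attribute Q.
By R6 (it has attribute Q, it is well-typed): it is a lambda.
By R9 (it is boxed, it is tagged S): it is eligible for TCO.
By R11 (it is eligible for TCO, it is in category D, it satisfies condition J): it is tagged E.
By R24 (it is tagged E, it is tagged Y): it has a free type variable.
By R12 (it has a free type variable, it has marker H): it is generalized.
By R7 (it is generalized, it is a constant expression, it is a lambda): it is a literal.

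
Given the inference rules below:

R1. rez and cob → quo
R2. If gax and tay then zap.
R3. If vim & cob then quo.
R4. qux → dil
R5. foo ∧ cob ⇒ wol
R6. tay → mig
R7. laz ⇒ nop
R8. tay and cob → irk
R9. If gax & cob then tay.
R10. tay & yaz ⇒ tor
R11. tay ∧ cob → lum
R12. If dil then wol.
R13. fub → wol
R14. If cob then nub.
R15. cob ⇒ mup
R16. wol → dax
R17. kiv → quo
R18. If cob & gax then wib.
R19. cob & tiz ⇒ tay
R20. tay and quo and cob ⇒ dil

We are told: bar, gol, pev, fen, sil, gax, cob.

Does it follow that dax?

No

Forward chaining from the given facts derives: tay, lum, nub, mup, wib, zap, mig, irk.
The only rule concluding dax is R16, which needs wol; that is never established.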